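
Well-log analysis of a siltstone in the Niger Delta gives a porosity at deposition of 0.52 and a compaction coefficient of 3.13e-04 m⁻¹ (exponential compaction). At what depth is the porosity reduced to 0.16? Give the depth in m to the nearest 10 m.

Working in km (1 km = 1000 m; β in km⁻¹ = β in m⁻¹ × 1000):
Invert Athy's law: z = ln(n₀/n) / β
z = ln(0.52/0.16) / 0.313 = ln(3.25) / 0.313 = 1.1787 / 0.313 = 3.766 km

3770 m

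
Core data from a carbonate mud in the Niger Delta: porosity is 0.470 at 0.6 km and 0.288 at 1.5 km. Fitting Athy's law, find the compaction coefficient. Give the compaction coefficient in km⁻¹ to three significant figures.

0.544 km⁻¹

Athy: n(z) = n₀ e^(−cz) ⇒ n₁/n₂ = e^{c(z₂−z₁)} ⇒ c = ln(n₁/n₂)/(z₂−z₁)
c = ln(0.47/0.288) / (1.5 − 0.6) = ln(1.632) / 0.9 = 0.4898 / 0.9 = 0.5442 km⁻¹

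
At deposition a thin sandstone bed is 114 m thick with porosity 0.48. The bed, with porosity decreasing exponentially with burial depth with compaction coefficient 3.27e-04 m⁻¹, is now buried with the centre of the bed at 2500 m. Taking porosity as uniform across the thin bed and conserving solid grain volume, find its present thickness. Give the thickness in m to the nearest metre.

75 m

Working in km (1 km = 1000 m; k in km⁻¹ = k in m⁻¹ × 1000):
Porosity at 2.5 km: φ = 0.48·exp(−0.327×2.5) = 0.2119
Solid-volume conservation: h(1−φ) = h₀(1−φ₀) ⇒ h = h₀·(1−φ₀)/(1−φ)
h = 0.114 × (1 − 0.48)/(1 − 0.2119) = 0.114 × 0.6598 = 0.0752 km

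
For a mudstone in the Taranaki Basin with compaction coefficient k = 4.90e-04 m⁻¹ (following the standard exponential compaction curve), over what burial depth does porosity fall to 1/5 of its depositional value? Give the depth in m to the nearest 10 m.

3280 m

Working in km (1 km = 1000 m; k in km⁻¹ = k in m⁻¹ × 1000):
n/n₀ = 1/5 ⇒ exp(−k·Z) = 1/5 ⇒ Z = ln(5) / k
Z = 1.6094 / 0.49 = 3.285 km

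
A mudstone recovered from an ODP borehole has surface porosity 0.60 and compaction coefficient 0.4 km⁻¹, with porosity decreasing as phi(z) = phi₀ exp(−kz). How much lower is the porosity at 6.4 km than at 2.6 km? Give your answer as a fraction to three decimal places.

phi(2.6) = 0.6·e^(−0.4×2.6) = 0.2121
phi(6.4) = 0.6·e^(−0.4×6.4) = 0.0464
Δphi = 0.2121 − 0.0464 = 0.1657

0.166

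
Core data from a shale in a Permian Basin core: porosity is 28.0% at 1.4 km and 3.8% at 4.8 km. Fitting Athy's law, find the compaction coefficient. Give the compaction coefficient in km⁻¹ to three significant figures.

0.587 km⁻¹

Athy: n(Z) = n₀ e^(−cZ) ⇒ n₁/n₂ = e^{c(Z₂−Z₁)} ⇒ c = ln(n₁/n₂)/(Z₂−Z₁)
c = ln(0.28/0.038) / (4.8 − 1.4) = ln(7.368) / 3.4 = 1.9972 / 3.4 = 0.5874 km⁻¹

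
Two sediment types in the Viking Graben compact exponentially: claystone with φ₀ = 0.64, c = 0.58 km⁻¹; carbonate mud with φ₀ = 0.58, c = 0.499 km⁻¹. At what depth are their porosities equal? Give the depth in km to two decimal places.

1.22 km

Set φ₀ₐ e^(−cₐz) = φ₀ᵦ e^(−cᵦz) ⇒ ln(φ₀ₐ/φ₀ᵦ) = (cₐ − cᵦ)·z
z = ln(0.64/0.58) / (0.58 − 0.499) = 0.0984 / 0.081 = 1.215 km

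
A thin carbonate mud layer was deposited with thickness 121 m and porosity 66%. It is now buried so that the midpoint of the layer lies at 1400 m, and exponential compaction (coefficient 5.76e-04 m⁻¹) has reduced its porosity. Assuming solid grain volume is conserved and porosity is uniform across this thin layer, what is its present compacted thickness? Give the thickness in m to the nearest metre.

Working in km (1 km = 1000 m; β in km⁻¹ = β in m⁻¹ × 1000):
Porosity at 1.4 km: φ = 0.66·exp(−0.576×1.4) = 0.2947
Solid-volume conservation: h(1−φ) = h₀(1−φ₀) ⇒ h = h₀·(1−φ₀)/(1−φ)
h = 0.121 × (1 − 0.66)/(1 − 0.2947) = 0.121 × 0.4820 = 0.0583 km

58 m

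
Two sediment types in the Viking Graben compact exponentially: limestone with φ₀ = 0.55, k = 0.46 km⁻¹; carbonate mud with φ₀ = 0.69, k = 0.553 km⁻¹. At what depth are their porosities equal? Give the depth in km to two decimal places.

2.44 km

Set φ₀ₐ e^(−kₐz) = φ₀ᵦ e^(−kᵦz) ⇒ ln(φ₀ₐ/φ₀ᵦ) = (kₐ − kᵦ)·z
z = ln(0.55/0.69) / (0.46 − 0.553) = -0.2268 / -0.093 = 2.438 km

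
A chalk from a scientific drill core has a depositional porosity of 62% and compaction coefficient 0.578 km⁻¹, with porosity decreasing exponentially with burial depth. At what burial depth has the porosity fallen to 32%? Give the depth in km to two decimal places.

1.14 km

Invert Athy's law: Z = ln(φ₀/φ) / c
Z = ln(0.62/0.32) / 0.578 = ln(1.938) / 0.578 = 0.6614 / 0.578 = 1.144 km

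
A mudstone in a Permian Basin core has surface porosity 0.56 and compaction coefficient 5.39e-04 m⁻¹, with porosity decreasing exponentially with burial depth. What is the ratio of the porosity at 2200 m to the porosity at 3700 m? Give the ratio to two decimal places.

Working in km (1 km = 1000 m; c in km⁻¹ = c in m⁻¹ × 1000):
phi(d₁)/phi(d₂) = e^(−c·d₁)/e^(−c·d₂) = e^{c(d₂−d₁)}
= exp(0.539 × 1.5) = exp(0.8085) = 2.2445

2.24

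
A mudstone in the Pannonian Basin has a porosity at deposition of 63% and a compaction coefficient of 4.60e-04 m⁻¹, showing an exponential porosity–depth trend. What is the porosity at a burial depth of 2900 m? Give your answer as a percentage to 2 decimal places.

Working in km (1 km = 1000 m; c in km⁻¹ = c in m⁻¹ × 1000):
n = n₀·exp(−c·d) = 0.63 × exp(−0.46 × 2.9) = 0.63 × exp(−1.334)
  = 0.63 × 0.2634 = 0.1660

16.60%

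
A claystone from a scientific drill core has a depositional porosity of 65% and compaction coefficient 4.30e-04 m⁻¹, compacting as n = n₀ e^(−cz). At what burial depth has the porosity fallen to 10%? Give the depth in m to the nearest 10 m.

4350 m

Working in km (1 km = 1000 m; c in km⁻¹ = c in m⁻¹ × 1000):
Invert Athy's law: z = ln(n₀/n) / c
z = ln(0.65/0.1) / 0.43 = ln(6.5) / 0.43 = 1.8718 / 0.43 = 4.353 km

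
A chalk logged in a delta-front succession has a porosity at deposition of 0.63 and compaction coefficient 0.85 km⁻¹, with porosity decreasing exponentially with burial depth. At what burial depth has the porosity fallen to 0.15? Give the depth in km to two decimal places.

Invert Athy's law: z = ln(n₀/n) / k
z = ln(0.63/0.15) / 0.85 = ln(4.2) / 0.85 = 1.4351 / 0.85 = 1.688 km

1.69 km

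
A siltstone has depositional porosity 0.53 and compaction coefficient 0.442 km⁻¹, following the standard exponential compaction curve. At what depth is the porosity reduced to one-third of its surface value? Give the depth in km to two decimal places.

2.49 km

phi/phi₀ = 1/3 ⇒ exp(−β·z) = 1/3 ⇒ z = ln(3) / β
z = 1.0986 / 0.442 = 2.486 km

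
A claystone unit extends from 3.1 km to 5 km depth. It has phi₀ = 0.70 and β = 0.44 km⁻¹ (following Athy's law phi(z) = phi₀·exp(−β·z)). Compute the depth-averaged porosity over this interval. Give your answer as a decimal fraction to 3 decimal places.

0.121

⟨phi⟩ = (1/(z₂−z₁)) ∫ phi₀ e^(−βz) dz = phi₀·(e^(−β·z₁) − e^(−β·z₂)) / (β·(z₂−z₁))
e^(−0.44×3.1) = 0.2556; e^(−0.44×5) = 0.1108
⟨phi⟩ = 0.7 × (0.2556 − 0.1108) / (0.44 × 1.9) = 0.7 × 0.1732 = 0.1213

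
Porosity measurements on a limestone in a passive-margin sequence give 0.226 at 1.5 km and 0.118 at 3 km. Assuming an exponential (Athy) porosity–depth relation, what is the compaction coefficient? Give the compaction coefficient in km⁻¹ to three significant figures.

0.433 km⁻¹

Athy: phi(z) = phi₀ e^(−cz) ⇒ phi₁/phi₂ = e^{c(z₂−z₁)} ⇒ c = ln(phi₁/phi₂)/(z₂−z₁)
c = ln(0.226/0.118) / (3 − 1.5) = ln(1.915) / 1.5 = 0.6499 / 1.5 = 0.4332 km⁻¹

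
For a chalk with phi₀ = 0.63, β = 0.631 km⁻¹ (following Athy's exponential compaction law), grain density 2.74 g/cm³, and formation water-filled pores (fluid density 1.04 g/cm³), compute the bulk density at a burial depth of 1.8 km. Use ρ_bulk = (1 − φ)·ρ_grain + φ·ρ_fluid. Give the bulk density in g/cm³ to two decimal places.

Porosity at depth: phi = 0.63·exp(−0.631×1.8) = 0.63×0.3212 = 0.2023
Bulk density: ρ_b = (1−phi)ρ_g + phi·ρ_f = 0.7977×2.74 + 0.2023×1.04
       = 2.186 + 0.210 = 2.396 g/cm³

2.40 g/cm³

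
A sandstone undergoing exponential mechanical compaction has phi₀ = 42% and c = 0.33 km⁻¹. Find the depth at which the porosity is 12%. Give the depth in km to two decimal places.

Invert Athy's law: d = ln(phi₀/phi) / c
d = ln(0.42/0.12) / 0.33 = ln(3.5) / 0.33 = 1.2528 / 0.33 = 3.796 km

3.80 km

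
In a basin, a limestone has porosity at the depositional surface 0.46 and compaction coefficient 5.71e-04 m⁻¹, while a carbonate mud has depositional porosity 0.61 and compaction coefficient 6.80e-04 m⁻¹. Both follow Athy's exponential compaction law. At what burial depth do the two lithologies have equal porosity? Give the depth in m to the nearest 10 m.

2590 m

Working in km (1 km = 1000 m; β in km⁻¹ = β in m⁻¹ × 1000):
Set n₀ₐ e^(−βₐz) = n₀ᵦ e^(−βᵦz) ⇒ ln(n₀ₐ/n₀ᵦ) = (βₐ − βᵦ)·z
z = ln(0.46/0.61) / (0.571 − 0.68) = -0.2822 / -0.109 = 2.589 km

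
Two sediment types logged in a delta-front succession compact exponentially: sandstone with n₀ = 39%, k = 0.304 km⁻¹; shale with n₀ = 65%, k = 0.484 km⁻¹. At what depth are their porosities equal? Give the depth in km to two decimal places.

2.84 km

Set n₀ₐ e^(−kₐZ) = n₀ᵦ e^(−kᵦZ) ⇒ ln(n₀ₐ/n₀ᵦ) = (kₐ − kᵦ)·Z
Z = ln(0.39/0.65) / (0.304 − 0.484) = -0.5108 / -0.18 = 2.838 km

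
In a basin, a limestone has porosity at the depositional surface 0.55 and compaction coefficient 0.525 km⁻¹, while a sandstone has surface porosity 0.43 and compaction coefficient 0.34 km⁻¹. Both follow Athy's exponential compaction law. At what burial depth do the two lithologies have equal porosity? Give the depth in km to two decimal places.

1.33 km

Set phi₀ₐ e^(−cₐd) = phi₀ᵦ e^(−cᵦd) ⇒ ln(phi₀ₐ/phi₀ᵦ) = (cₐ − cᵦ)·d
d = ln(0.55/0.43) / (0.525 − 0.34) = 0.2461 / 0.185 = 1.330 km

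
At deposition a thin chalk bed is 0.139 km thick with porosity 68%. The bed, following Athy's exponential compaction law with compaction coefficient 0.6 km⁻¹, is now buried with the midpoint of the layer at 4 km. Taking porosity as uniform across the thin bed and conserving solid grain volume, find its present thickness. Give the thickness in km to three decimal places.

0.047 km

Porosity at 4 km: φ = 0.68·exp(−0.6×4) = 0.0617
Solid-volume conservation: h(1−φ) = h₀(1−φ₀) ⇒ h = h₀·(1−φ₀)/(1−φ)
h = 0.139 × (1 − 0.68)/(1 − 0.0617) = 0.139 × 0.3410 = 0.0474 km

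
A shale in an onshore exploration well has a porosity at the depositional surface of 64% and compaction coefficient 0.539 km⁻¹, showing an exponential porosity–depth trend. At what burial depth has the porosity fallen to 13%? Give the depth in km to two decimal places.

2.96 km

Invert Athy's law: Z = ln(phi₀/phi) / k
Z = ln(0.64/0.13) / 0.539 = ln(4.923) / 0.539 = 1.5939 / 0.539 = 2.957 km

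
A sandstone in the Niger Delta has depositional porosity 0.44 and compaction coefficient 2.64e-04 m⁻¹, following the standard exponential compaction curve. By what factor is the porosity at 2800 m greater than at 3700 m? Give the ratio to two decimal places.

1.27

Working in km (1 km = 1000 m; β in km⁻¹ = β in m⁻¹ × 1000):
phi(Z₁)/phi(Z₂) = e^(−β·Z₁)/e^(−β·Z₂) = e^{β(Z₂−Z₁)}
= exp(0.264 × 0.9) = exp(0.2376) = 1.2682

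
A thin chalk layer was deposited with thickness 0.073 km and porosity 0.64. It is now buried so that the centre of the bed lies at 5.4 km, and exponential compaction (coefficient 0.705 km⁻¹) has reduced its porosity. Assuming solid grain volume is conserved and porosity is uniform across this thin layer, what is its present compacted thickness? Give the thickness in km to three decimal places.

Porosity at 5.4 km: φ = 0.64·exp(−0.705×5.4) = 0.0142
Solid-volume conservation: h(1−φ) = h₀(1−φ₀) ⇒ h = h₀·(1−φ₀)/(1−φ)
h = 0.073 × (1 − 0.64)/(1 − 0.0142) = 0.073 × 0.3652 = 0.0267 km

0.027 km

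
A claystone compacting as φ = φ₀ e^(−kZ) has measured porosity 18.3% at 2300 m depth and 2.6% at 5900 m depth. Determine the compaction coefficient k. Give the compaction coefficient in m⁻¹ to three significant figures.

Working in km (1 km = 1000 m; k in km⁻¹ = k in m⁻¹ × 1000):
Athy: φ(Z) = φ₀ e^(−kZ) ⇒ φ₁/φ₂ = e^{k(Z₂−Z₁)} ⇒ k = ln(φ₁/φ₂)/(Z₂−Z₁)
k = ln(0.183/0.026) / (5.9 − 2.3) = ln(7.038) / 3.6 = 1.9514 / 3.6 = 0.5421 km⁻¹

0.000542 m⁻¹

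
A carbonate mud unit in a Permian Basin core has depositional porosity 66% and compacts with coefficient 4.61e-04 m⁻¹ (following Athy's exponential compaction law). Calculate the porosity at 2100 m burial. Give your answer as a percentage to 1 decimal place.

25.1%

Working in km (1 km = 1000 m; β in km⁻¹ = β in m⁻¹ × 1000):
n = n₀·exp(−β·d) = 0.66 × exp(−0.461 × 2.1) = 0.66 × exp(−0.9681)
  = 0.66 × 0.3798 = 0.2507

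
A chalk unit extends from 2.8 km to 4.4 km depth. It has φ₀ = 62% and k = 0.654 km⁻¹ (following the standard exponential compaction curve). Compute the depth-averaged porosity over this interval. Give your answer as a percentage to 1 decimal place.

⟨φ⟩ = (1/(Z₂−Z₁)) ∫ φ₀ e^(−kZ) dZ = φ₀·(e^(−k·Z₁) − e^(−k·Z₂)) / (k·(Z₂−Z₁))
e^(−0.654×2.8) = 0.1602; e^(−0.654×4.4) = 0.0563
⟨φ⟩ = 0.62 × (0.1602 − 0.0563) / (0.654 × 1.6) = 0.62 × 0.0993 = 0.0616

6.2%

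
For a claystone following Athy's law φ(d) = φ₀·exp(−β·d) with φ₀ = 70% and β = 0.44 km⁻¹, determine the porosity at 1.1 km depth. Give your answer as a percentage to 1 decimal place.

φ = φ₀·exp(−β·d) = 0.7 × exp(−0.44 × 1.1) = 0.7 × exp(−0.484)
  = 0.7 × 0.6163 = 0.4314

43.1%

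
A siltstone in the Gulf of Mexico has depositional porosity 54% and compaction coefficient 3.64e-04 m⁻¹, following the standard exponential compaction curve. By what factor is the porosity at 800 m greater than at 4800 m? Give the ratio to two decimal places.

4.29

Working in km (1 km = 1000 m; k in km⁻¹ = k in m⁻¹ × 1000):
phi(d₁)/phi(d₂) = e^(−k·d₁)/e^(−k·d₂) = e^{k(d₂−d₁)}
= exp(0.364 × 4) = exp(1.456) = 4.2888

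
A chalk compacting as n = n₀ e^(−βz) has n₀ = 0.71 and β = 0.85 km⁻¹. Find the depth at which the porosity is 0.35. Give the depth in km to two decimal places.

0.83 km

Invert Athy's law: z = ln(n₀/n) / β
z = ln(0.71/0.35) / 0.85 = ln(2.029) / 0.85 = 0.7073 / 0.85 = 0.832 km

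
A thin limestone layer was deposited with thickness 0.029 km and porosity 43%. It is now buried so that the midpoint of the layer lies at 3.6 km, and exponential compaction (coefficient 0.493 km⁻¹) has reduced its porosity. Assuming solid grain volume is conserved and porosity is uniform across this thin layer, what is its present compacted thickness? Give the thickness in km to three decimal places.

0.018 km

Porosity at 3.6 km: n = 0.43·exp(−0.493×3.6) = 0.0729
Solid-volume conservation: h(1−n) = h₀(1−n₀) ⇒ h = h₀·(1−n₀)/(1−n)
h = 0.029 × (1 − 0.43)/(1 − 0.0729) = 0.029 × 0.6148 = 0.0178 km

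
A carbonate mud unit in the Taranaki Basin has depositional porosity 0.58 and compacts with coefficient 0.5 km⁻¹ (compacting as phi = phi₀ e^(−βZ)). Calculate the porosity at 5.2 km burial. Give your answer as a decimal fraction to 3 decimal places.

0.043

phi = phi₀·exp(−β·Z) = 0.58 × exp(−0.5 × 5.2) = 0.58 × exp(−2.6)
  = 0.58 × 0.0743 = 0.0431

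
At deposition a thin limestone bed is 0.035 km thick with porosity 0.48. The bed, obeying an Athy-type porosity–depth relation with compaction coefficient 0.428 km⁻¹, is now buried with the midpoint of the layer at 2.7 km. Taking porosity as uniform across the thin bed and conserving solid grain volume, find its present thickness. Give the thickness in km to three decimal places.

Porosity at 2.7 km: phi = 0.48·exp(−0.428×2.7) = 0.1511
Solid-volume conservation: h(1−phi) = h₀(1−phi₀) ⇒ h = h₀·(1−phi₀)/(1−phi)
h = 0.035 × (1 − 0.48)/(1 − 0.1511) = 0.035 × 0.6126 = 0.0214 km

0.021 km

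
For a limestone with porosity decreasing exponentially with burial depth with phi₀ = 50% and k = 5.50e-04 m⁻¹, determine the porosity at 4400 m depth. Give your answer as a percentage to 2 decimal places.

Working in km (1 km = 1000 m; k in km⁻¹ = k in m⁻¹ × 1000):
phi = phi₀·exp(−k·Z) = 0.5 × exp(−0.55 × 4.4) = 0.5 × exp(−2.42)
  = 0.5 × 0.0889 = 0.0445

4.45%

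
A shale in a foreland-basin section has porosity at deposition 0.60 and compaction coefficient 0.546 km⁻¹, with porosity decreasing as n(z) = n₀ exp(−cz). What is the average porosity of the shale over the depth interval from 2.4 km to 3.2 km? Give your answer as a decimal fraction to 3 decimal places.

⟨n⟩ = (1/(z₂−z₁)) ∫ n₀ e^(−cz) dz = n₀·(e^(−c·z₁) − e^(−c·z₂)) / (c·(z₂−z₁))
e^(−0.546×2.4) = 0.2697; e^(−0.546×3.2) = 0.1743
⟨n⟩ = 0.6 × (0.2697 − 0.1743) / (0.546 × 0.8) = 0.6 × 0.2185 = 0.1311

0.131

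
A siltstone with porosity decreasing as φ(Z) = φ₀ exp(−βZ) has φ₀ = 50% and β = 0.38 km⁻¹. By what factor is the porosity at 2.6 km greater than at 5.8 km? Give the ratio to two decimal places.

φ(Z₁)/φ(Z₂) = e^(−β·Z₁)/e^(−β·Z₂) = e^{β(Z₂−Z₁)}
= exp(0.38 × 3.2) = exp(1.216) = 3.3737

3.37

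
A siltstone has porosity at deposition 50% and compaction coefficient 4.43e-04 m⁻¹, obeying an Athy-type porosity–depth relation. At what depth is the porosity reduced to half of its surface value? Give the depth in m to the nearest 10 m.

Working in km (1 km = 1000 m; c in km⁻¹ = c in m⁻¹ × 1000):
n/n₀ = 1/2 ⇒ exp(−c·z) = 1/2 ⇒ z = ln(2) / c
z = 0.6931 / 0.443 = 1.565 km

1560 m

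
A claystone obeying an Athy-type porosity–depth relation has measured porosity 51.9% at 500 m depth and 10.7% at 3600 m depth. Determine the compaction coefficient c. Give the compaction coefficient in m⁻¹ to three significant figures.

Working in km (1 km = 1000 m; c in km⁻¹ = c in m⁻¹ × 1000):
Athy: n(z) = n₀ e^(−cz) ⇒ n₁/n₂ = e^{c(z₂−z₁)} ⇒ c = ln(n₁/n₂)/(z₂−z₁)
c = ln(0.519/0.107) / (3.6 − 0.5) = ln(4.85) / 3.1 = 1.5791 / 3.1 = 0.5094 km⁻¹

0.000509 m⁻¹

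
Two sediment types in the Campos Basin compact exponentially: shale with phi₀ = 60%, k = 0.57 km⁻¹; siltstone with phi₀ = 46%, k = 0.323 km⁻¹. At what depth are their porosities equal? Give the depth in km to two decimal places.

1.08 km

Set phi₀ₐ e^(−kₐZ) = phi₀ᵦ e^(−kᵦZ) ⇒ ln(phi₀ₐ/phi₀ᵦ) = (kₐ − kᵦ)·Z
Z = ln(0.6/0.46) / (0.57 − 0.323) = 0.2657 / 0.247 = 1.076 km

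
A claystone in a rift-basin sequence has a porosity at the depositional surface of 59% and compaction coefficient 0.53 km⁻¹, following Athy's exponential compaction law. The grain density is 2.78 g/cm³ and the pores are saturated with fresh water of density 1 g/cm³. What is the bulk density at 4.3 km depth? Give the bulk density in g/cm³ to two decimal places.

Porosity at depth: φ = 0.59·exp(−0.53×4.3) = 0.59×0.1024 = 0.0604
Bulk density: ρ_b = (1−φ)ρ_g + φ·ρ_f = 0.9396×2.78 + 0.0604×1
       = 2.612 + 0.060 = 2.672 g/cm³

2.67 g/cm³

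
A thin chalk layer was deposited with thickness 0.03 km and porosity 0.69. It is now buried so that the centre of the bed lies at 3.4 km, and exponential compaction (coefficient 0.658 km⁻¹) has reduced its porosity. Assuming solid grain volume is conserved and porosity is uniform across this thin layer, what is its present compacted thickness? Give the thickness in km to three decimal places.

Porosity at 3.4 km: phi = 0.69·exp(−0.658×3.4) = 0.0737
Solid-volume conservation: h(1−phi) = h₀(1−phi₀) ⇒ h = h₀·(1−phi₀)/(1−phi)
h = 0.03 × (1 − 0.69)/(1 − 0.0737) = 0.03 × 0.3347 = 0.0100 km

0.010 km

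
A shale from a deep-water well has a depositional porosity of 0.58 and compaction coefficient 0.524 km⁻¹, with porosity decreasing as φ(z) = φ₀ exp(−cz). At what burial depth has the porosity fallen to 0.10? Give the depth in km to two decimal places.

3.35 km

Invert Athy's law: z = ln(φ₀/φ) / c
z = ln(0.58/0.1) / 0.524 = ln(5.8) / 0.524 = 1.7579 / 0.524 = 3.355 km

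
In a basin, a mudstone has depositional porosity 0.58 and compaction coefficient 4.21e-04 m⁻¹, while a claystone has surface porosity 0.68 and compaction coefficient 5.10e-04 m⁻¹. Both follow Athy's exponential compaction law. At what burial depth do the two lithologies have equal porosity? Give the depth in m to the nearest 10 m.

Working in km (1 km = 1000 m; k in km⁻¹ = k in m⁻¹ × 1000):
Set φ₀ₐ e^(−kₐz) = φ₀ᵦ e^(−kᵦz) ⇒ ln(φ₀ₐ/φ₀ᵦ) = (kₐ − kᵦ)·z
z = ln(0.58/0.68) / (0.421 − 0.51) = -0.1591 / -0.089 = 1.787 km

1790 m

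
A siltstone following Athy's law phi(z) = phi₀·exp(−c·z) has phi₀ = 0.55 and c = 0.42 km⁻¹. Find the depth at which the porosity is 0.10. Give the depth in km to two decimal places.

4.06 km

Invert Athy's law: z = ln(phi₀/phi) / c
z = ln(0.55/0.1) / 0.42 = ln(5.5) / 0.42 = 1.7047 / 0.42 = 4.059 km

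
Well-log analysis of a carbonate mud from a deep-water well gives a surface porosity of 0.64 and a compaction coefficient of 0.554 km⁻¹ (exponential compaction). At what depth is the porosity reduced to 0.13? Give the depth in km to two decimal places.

Invert Athy's law: z = ln(n₀/n) / c
z = ln(0.64/0.13) / 0.554 = ln(4.923) / 0.554 = 1.5939 / 0.554 = 2.877 km

2.88 km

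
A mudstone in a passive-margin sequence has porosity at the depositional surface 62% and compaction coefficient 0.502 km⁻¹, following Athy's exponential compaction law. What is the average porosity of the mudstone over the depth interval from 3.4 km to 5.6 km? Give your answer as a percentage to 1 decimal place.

⟨phi⟩ = (1/(Z₂−Z₁)) ∫ phi₀ e^(−kZ) dZ = phi₀·(e^(−k·Z₁) − e^(−k·Z₂)) / (k·(Z₂−Z₁))
e^(−0.502×3.4) = 0.1814; e^(−0.502×5.6) = 0.0601
⟨phi⟩ = 0.62 × (0.1814 − 0.0601) / (0.502 × 2.2) = 0.62 × 0.1098 = 0.0681

6.8%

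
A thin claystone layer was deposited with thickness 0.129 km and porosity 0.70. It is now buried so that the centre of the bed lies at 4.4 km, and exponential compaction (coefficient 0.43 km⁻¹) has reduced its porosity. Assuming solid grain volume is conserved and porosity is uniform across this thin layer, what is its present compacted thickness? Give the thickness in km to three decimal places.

0.043 km

Porosity at 4.4 km: n = 0.7·exp(−0.43×4.4) = 0.1055
Solid-volume conservation: h(1−n) = h₀(1−n₀) ⇒ h = h₀·(1−n₀)/(1−n)
h = 0.129 × (1 − 0.7)/(1 − 0.1055) = 0.129 × 0.3354 = 0.0433 km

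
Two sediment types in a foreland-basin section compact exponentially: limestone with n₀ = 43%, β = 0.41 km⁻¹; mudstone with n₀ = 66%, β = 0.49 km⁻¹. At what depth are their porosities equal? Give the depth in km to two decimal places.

5.36 km

Set n₀ₐ e^(−βₐZ) = n₀ᵦ e^(−βᵦZ) ⇒ ln(n₀ₐ/n₀ᵦ) = (βₐ − βᵦ)·Z
Z = ln(0.43/0.66) / (0.41 − 0.49) = -0.4285 / -0.08 = 5.356 km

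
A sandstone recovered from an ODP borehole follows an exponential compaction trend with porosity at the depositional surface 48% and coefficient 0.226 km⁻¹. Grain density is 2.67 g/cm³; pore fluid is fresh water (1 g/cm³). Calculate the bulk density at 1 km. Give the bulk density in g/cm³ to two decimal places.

2.03 g/cm³

Porosity at depth: phi = 0.48·exp(−0.226×1) = 0.48×0.7977 = 0.3829
Bulk density: ρ_b = (1−phi)ρ_g + phi·ρ_f = 0.6171×2.67 + 0.3829×1
       = 1.648 + 0.383 = 2.031 g/cm³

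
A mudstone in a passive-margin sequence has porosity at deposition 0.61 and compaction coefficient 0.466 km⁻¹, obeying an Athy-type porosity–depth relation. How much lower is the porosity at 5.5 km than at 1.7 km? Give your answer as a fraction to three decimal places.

n(1.7) = 0.61·e^(−0.466×1.7) = 0.2762
n(5.5) = 0.61·e^(−0.466×5.5) = 0.0470
Δn = 0.2762 − 0.0470 = 0.2292

0.229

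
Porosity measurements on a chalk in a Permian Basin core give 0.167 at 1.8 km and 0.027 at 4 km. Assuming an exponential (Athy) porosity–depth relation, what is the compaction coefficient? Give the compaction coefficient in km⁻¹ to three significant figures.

0.828 km⁻¹

Athy: n(z) = n₀ e^(−cz) ⇒ n₁/n₂ = e^{c(z₂−z₁)} ⇒ c = ln(n₁/n₂)/(z₂−z₁)
c = ln(0.167/0.027) / (4 − 1.8) = ln(6.185) / 2.2 = 1.8222 / 2.2 = 0.8283 km⁻¹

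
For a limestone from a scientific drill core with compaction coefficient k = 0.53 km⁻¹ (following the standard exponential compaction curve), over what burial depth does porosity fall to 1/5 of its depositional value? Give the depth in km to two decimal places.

phi/phi₀ = 1/5 ⇒ exp(−k·d) = 1/5 ⇒ d = ln(5) / k
d = 1.6094 / 0.53 = 3.037 km

3.04 km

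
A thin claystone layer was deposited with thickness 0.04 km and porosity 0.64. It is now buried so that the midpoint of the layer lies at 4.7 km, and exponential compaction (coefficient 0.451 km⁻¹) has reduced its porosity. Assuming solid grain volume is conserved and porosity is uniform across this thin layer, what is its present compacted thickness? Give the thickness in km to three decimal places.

Porosity at 4.7 km: phi = 0.64·exp(−0.451×4.7) = 0.0768
Solid-volume conservation: h(1−phi) = h₀(1−phi₀) ⇒ h = h₀·(1−phi₀)/(1−phi)
h = 0.04 × (1 − 0.64)/(1 − 0.0768) = 0.04 × 0.3900 = 0.0156 km

0.016 km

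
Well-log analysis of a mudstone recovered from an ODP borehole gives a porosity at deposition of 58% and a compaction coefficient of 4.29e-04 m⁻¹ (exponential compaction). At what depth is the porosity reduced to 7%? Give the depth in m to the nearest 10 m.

Working in km (1 km = 1000 m; c in km⁻¹ = c in m⁻¹ × 1000):
Invert Athy's law: z = ln(n₀/n) / c
z = ln(0.58/0.07) / 0.429 = ln(8.286) / 0.429 = 2.1145 / 0.429 = 4.929 km

4930 m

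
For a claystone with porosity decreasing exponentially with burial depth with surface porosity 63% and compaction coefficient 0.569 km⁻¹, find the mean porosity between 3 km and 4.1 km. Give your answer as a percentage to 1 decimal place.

⟨φ⟩ = (1/(d₂−d₁)) ∫ φ₀ e^(−cd) dd = φ₀·(e^(−c·d₁) − e^(−c·d₂)) / (c·(d₂−d₁))
e^(−0.569×3) = 0.1814; e^(−0.569×4.1) = 0.0970
⟨φ⟩ = 0.63 × (0.1814 − 0.0970) / (0.569 × 1.1) = 0.63 × 0.1348 = 0.0849

8.5%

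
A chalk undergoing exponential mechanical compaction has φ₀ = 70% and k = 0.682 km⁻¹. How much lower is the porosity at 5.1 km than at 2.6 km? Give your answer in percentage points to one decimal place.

9.7 percentage points

φ(2.6) = 0.7·e^(−0.682×2.6) = 0.1189
φ(5.1) = 0.7·e^(−0.682×5.1) = 0.0216
Δφ = 0.1189 − 0.0216 = 0.0972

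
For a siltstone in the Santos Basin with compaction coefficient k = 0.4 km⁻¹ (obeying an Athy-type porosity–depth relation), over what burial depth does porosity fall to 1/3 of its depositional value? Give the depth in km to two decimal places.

2.75 km

φ/φ₀ = 1/3 ⇒ exp(−k·z) = 1/3 ⇒ z = ln(3) / k
z = 1.0986 / 0.4 = 2.747 km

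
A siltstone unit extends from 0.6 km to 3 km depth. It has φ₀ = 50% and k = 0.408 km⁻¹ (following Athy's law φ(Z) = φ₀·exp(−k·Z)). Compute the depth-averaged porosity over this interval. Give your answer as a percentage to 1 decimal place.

25.0%

⟨φ⟩ = (1/(Z₂−Z₁)) ∫ φ₀ e^(−kZ) dZ = φ₀·(e^(−k·Z₁) − e^(−k·Z₂)) / (k·(Z₂−Z₁))
e^(−0.408×0.6) = 0.7829; e^(−0.408×3) = 0.2941
⟨φ⟩ = 0.5 × (0.7829 − 0.2941) / (0.408 × 2.4) = 0.5 × 0.4992 = 0.2496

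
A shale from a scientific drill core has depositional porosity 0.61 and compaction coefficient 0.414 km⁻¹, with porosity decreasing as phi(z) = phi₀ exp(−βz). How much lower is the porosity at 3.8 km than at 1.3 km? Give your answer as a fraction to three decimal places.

phi(1.3) = 0.61·e^(−0.414×1.3) = 0.3561
phi(3.8) = 0.61·e^(−0.414×3.8) = 0.1265
Δphi = 0.3561 − 0.1265 = 0.2296

0.230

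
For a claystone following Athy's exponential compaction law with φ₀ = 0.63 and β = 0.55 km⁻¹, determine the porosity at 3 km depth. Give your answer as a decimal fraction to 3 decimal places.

0.121

φ = φ₀·exp(−β·Z) = 0.63 × exp(−0.55 × 3) = 0.63 × exp(−1.65)
  = 0.63 × 0.1920 = 0.1210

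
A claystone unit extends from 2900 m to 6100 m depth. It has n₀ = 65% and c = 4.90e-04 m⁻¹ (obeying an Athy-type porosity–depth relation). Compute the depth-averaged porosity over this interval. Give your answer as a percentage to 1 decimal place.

7.9%

Working in km (1 km = 1000 m; c in km⁻¹ = c in m⁻¹ × 1000):
⟨n⟩ = (1/(Z₂−Z₁)) ∫ n₀ e^(−cZ) dZ = n₀·(e^(−c·Z₁) − e^(−c·Z₂)) / (c·(Z₂−Z₁))
e^(−0.49×2.9) = 0.2415; e^(−0.49×6.1) = 0.0503
⟨n⟩ = 0.65 × (0.2415 − 0.0503) / (0.49 × 3.2) = 0.65 × 0.1219 = 0.0792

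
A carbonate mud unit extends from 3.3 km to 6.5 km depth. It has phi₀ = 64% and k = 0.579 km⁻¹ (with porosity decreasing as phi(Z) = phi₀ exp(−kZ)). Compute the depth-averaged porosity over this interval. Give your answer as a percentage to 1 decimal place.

4.3%

⟨phi⟩ = (1/(Z₂−Z₁)) ∫ phi₀ e^(−kZ) dZ = phi₀·(e^(−k·Z₁) − e^(−k·Z₂)) / (k·(Z₂−Z₁))
e^(−0.579×3.3) = 0.1480; e^(−0.579×6.5) = 0.0232
⟨phi⟩ = 0.64 × (0.1480 − 0.0232) / (0.579 × 3.2) = 0.64 × 0.0673 = 0.0431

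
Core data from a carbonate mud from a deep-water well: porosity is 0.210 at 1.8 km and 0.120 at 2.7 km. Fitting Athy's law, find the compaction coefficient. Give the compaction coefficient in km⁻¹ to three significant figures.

0.622 km⁻¹

Athy: phi(d) = phi₀ e^(−cd) ⇒ phi₁/phi₂ = e^{c(d₂−d₁)} ⇒ c = ln(phi₁/phi₂)/(d₂−d₁)
c = ln(0.21/0.12) / (2.7 − 1.8) = ln(1.75) / 0.9 = 0.5596 / 0.9 = 0.6218 km⁻¹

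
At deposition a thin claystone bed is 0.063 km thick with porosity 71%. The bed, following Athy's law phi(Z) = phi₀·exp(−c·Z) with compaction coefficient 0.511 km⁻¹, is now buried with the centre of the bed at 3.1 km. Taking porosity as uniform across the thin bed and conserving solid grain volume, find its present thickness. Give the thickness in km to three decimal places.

Porosity at 3.1 km: phi = 0.71·exp(−0.511×3.1) = 0.1456
Solid-volume conservation: h(1−phi) = h₀(1−phi₀) ⇒ h = h₀·(1−phi₀)/(1−phi)
h = 0.063 × (1 − 0.71)/(1 − 0.1456) = 0.063 × 0.3394 = 0.0214 km

0.021 km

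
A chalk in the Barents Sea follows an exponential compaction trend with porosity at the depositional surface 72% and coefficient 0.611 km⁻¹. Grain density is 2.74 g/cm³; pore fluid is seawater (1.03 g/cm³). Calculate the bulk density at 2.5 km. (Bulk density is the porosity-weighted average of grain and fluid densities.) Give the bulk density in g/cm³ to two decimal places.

2.47 g/cm³

Porosity at depth: n = 0.72·exp(−0.611×2.5) = 0.72×0.2171 = 0.1563
Bulk density: ρ_b = (1−n)ρ_g + n·ρ_f = 0.8437×2.74 + 0.1563×1.03
       = 2.312 + 0.161 = 2.473 g/cm³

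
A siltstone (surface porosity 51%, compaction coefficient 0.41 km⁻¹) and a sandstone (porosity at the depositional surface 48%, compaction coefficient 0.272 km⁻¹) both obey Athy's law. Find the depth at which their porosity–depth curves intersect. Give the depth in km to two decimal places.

0.44 km

Set phi₀ₐ e^(−cₐz) = phi₀ᵦ e^(−cᵦz) ⇒ ln(phi₀ₐ/phi₀ᵦ) = (cₐ − cᵦ)·z
z = ln(0.51/0.48) / (0.41 − 0.272) = 0.0606 / 0.138 = 0.439 km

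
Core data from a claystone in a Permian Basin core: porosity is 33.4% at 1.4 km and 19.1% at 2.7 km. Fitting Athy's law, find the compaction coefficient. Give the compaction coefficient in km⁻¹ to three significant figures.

0.430 km⁻¹

Athy: n(z) = n₀ e^(−βz) ⇒ n₁/n₂ = e^{β(z₂−z₁)} ⇒ β = ln(n₁/n₂)/(z₂−z₁)
β = ln(0.334/0.191) / (2.7 − 1.4) = ln(1.749) / 1.3 = 0.5589 / 1.3 = 0.4299 km⁻¹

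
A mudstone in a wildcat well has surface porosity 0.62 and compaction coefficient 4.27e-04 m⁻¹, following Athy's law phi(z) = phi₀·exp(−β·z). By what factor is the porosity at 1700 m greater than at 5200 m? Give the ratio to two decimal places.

Working in km (1 km = 1000 m; β in km⁻¹ = β in m⁻¹ × 1000):
phi(z₁)/phi(z₂) = e^(−β·z₁)/e^(−β·z₂) = e^{β(z₂−z₁)}
= exp(0.427 × 3.5) = exp(1.494) = 4.4571

4.46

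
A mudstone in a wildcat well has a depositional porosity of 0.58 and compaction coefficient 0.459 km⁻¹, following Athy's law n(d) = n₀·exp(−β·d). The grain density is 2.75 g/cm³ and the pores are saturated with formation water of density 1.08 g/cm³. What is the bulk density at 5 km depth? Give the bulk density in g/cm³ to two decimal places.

Porosity at depth: n = 0.58·exp(−0.459×5) = 0.58×0.1008 = 0.0584
Bulk density: ρ_b = (1−n)ρ_g + n·ρ_f = 0.9416×2.75 + 0.0584×1.08
       = 2.589 + 0.063 = 2.652 g/cm³

2.65 g/cm³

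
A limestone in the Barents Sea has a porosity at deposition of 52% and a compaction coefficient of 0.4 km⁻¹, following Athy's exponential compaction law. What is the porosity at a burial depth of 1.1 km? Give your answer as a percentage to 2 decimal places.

n = n₀·exp(−c·Z) = 0.52 × exp(−0.4 × 1.1) = 0.52 × exp(−0.44)
  = 0.52 × 0.6440 = 0.3349

33.49%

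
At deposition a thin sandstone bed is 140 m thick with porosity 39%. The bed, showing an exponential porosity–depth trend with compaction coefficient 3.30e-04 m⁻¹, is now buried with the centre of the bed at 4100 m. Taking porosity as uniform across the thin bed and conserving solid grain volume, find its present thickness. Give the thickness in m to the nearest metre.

95 m

Working in km (1 km = 1000 m; k in km⁻¹ = k in m⁻¹ × 1000):
Porosity at 4.1 km: phi = 0.39·exp(−0.33×4.1) = 0.1008
Solid-volume conservation: h(1−phi) = h₀(1−phi₀) ⇒ h = h₀·(1−phi₀)/(1−phi)
h = 0.14 × (1 − 0.39)/(1 − 0.1008) = 0.14 × 0.6784 = 0.0950 km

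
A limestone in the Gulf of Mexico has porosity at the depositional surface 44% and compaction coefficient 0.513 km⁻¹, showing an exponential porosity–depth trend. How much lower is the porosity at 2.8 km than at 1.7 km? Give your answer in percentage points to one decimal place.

7.9 percentage points

φ(1.7) = 0.44·e^(−0.513×1.7) = 0.1840
φ(2.8) = 0.44·e^(−0.513×2.8) = 0.1046
Δφ = 0.1840 − 0.1046 = 0.0793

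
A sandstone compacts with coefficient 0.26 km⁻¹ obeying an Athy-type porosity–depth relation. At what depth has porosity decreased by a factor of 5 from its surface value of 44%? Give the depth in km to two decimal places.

6.19 km

φ/φ₀ = 1/5 ⇒ exp(−β·z) = 1/5 ⇒ z = ln(5) / β
z = 1.6094 / 0.26 = 6.190 km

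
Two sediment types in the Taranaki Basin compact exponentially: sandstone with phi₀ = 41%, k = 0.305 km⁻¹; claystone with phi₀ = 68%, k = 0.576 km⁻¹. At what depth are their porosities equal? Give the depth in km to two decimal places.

1.87 km

Set phi₀ₐ e^(−kₐd) = phi₀ᵦ e^(−kᵦd) ⇒ ln(phi₀ₐ/phi₀ᵦ) = (kₐ − kᵦ)·d
d = ln(0.41/0.68) / (0.305 − 0.576) = -0.5059 / -0.271 = 1.867 km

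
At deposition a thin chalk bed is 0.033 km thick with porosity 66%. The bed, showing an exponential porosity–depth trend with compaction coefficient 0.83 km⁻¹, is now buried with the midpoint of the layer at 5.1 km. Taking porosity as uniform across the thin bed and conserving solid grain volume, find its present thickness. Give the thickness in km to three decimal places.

Porosity at 5.1 km: n = 0.66·exp(−0.83×5.1) = 0.0096
Solid-volume conservation: h(1−n) = h₀(1−n₀) ⇒ h = h₀·(1−n₀)/(1−n)
h = 0.033 × (1 − 0.66)/(1 − 0.0096) = 0.033 × 0.3433 = 0.0113 km

0.011 km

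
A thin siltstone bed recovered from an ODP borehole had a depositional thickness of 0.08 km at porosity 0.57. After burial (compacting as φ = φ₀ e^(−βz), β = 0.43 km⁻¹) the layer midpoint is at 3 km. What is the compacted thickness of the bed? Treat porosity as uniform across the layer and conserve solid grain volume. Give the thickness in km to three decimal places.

Porosity at 3 km: φ = 0.57·exp(−0.43×3) = 0.1569
Solid-volume conservation: h(1−φ) = h₀(1−φ₀) ⇒ h = h₀·(1−φ₀)/(1−φ)
h = 0.08 × (1 − 0.57)/(1 − 0.1569) = 0.08 × 0.5100 = 0.0408 km

0.041 km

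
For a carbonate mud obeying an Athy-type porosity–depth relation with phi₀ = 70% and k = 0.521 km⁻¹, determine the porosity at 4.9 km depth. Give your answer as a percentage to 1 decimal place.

5.4%

phi = phi₀·exp(−k·Z) = 0.7 × exp(−0.521 × 4.9) = 0.7 × exp(−2.553)
  = 0.7 × 0.0779 = 0.0545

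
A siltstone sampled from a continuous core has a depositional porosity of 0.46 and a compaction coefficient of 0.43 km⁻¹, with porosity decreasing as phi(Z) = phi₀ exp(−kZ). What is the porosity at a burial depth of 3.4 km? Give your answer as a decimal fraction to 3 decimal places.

0.107

phi = phi₀·exp(−k·Z) = 0.46 × exp(−0.43 × 3.4) = 0.46 × exp(−1.462)
  = 0.46 × 0.2318 = 0.1066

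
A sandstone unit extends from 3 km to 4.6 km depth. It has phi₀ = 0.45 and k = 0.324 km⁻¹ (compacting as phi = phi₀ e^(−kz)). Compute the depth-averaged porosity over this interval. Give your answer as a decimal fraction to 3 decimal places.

⟨phi⟩ = (1/(z₂−z₁)) ∫ phi₀ e^(−kz) dz = phi₀·(e^(−k·z₁) − e^(−k·z₂)) / (k·(z₂−z₁))
e^(−0.324×3) = 0.3783; e^(−0.324×4.6) = 0.2253
⟨phi⟩ = 0.45 × (0.3783 − 0.2253) / (0.324 × 1.6) = 0.45 × 0.2952 = 0.1328

0.133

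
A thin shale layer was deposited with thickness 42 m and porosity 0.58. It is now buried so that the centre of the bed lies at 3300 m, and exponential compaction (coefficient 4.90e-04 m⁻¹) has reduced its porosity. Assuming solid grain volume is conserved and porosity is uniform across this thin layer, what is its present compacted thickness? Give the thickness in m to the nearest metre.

20 m

Working in km (1 km = 1000 m; β in km⁻¹ = β in m⁻¹ × 1000):
Porosity at 3.3 km: φ = 0.58·exp(−0.49×3.3) = 0.1151
Solid-volume conservation: h(1−φ) = h₀(1−φ₀) ⇒ h = h₀·(1−φ₀)/(1−φ)
h = 0.042 × (1 − 0.58)/(1 − 0.1151) = 0.042 × 0.4746 = 0.0199 km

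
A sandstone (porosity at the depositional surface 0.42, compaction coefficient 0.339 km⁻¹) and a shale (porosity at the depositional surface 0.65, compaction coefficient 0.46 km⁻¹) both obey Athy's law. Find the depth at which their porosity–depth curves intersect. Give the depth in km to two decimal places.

Set phi₀ₐ e^(−cₐd) = phi₀ᵦ e^(−cᵦd) ⇒ ln(phi₀ₐ/phi₀ᵦ) = (cₐ − cᵦ)·d
d = ln(0.42/0.65) / (0.339 − 0.46) = -0.4367 / -0.121 = 3.609 km

3.61 km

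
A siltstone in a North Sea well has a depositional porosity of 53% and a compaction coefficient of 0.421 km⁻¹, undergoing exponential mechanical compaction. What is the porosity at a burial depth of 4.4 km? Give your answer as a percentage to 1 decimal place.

8.3%

n = n₀·exp(−β·Z) = 0.53 × exp(−0.421 × 4.4) = 0.53 × exp(−1.852)
  = 0.53 × 0.1569 = 0.0831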